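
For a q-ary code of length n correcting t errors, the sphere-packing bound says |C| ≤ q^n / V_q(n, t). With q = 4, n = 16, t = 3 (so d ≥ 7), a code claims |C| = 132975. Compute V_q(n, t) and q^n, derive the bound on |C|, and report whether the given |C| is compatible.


V_q(n, t) = 16249, q^n = 4294967296, Hamming bound = 264321, |C| = 132975 ≤ bound (satisfied).

Step 1: Compute V_q(n, t) = Σ_{j=0}^3 C(n, j) (q−1)^j.
  j = 0: C(16,0)·(3)^0 = 1·1 = 1.
  j = 1: C(16,1)·(3)^1 = 16·3 = 48.
  j = 2: C(16,2)·(3)^2 = 120·9 = 1080.
  j = 3: C(16,3)·(3)^3 = 560·27 = 15120.
  V_q(n, t) = 1 + 48 + 1080 + 15120 = 16249.
Step 2: q^n = 4^16 = 4294967296.
Step 3: Hamming bound ⌊q^n / V_q(n,t)⌋ = ⌊4294967296/16249⌋ = 264321.
Step 4: Compare |C| = 132975 to 264321: satisfied.
The claimed |C| lies below the Hamming bound.


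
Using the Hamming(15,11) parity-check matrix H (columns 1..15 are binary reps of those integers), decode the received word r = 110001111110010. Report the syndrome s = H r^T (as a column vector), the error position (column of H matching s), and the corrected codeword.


s = (1, 1, 0, 0)^T, error position = 12, corrected codeword c = 110001111111010

Compute s = H r^T mod 2 one row at a time:
  s_1 = 1 + 1 + 1 + 1 + 0 + 0 + 1 + 0 = 5 ≡ 1 (mod 2).
  s_2 = 0 + 0 + 1 + 1 + 0 + 0 + 1 + 0 = 3 ≡ 1 (mod 2).
  s_3 = 1 + 0 + 1 + 1 + 1 + 1 + 1 + 0 = 6 ≡ 0 (mod 2).
  s_4 = 1 + 0 + 0 + 1 + 1 + 1 + 0 + 0 = 4 ≡ 0 (mod 2).
s = (1, 1, 0, 0)^T — this equals column 12 of H (binary 1100), so error is at position 12.
Correct: flip bit 12 of r = 110001111110010 to get c = 110001111111010.


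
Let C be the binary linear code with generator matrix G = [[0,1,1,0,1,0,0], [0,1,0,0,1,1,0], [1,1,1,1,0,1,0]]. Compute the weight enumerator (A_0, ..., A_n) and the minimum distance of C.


Weight distribution: A_0 = 1, A_2 = 1, A_3 = 3, A_4 = 2, A_5 = 1. Minimum distance d = 2.

Enumerate all 2^3 = 8 messages m ∈ F_2^3.
For each, compute codeword c = mG in F_2^7, then tally its weight.
  m = 000 → c = 0000000, weight = 0.
  m = 100 → c = 0110100, weight = 3.
  m = 010 → c = 0100110, weight = 3.
  m = 110 → c = 0010010, weight = 2.
  m = 001 → c = 1111010, weight = 5.
  m = 101 → c = 1001110, weight = 4.
  m = 011 → c = 1011100, weight = 4.
  m = 111 → c = 1101000, weight = 3.
Tally weights:
  weight 0: 1 codewords.
  weight 2: 1 codewords.
  weight 3: 3 codewords.
  weight 4: 2 codewords.
  weight 5: 1 codewords.
Minimum distance d = smallest w > 0 with A_w > 0 = 2.
Sanity: Σ A_w = 8 = 2^3 = 8 ✓.


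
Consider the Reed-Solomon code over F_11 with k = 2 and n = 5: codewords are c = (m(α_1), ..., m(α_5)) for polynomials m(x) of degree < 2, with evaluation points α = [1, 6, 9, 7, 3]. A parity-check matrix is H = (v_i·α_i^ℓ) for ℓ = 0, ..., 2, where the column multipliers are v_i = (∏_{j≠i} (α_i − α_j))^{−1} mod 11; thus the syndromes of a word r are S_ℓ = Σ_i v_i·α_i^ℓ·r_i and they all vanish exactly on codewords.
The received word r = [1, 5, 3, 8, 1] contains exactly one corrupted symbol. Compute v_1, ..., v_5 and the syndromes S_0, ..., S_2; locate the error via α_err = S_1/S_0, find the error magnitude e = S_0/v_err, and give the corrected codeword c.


S = (6, 7, 10), error at position 5, error magnitude e = 5, c = [1, 5, 3, 8, 7].

Step 1: column multipliers v_i = (∏_{j≠i}(α_i − α_j))^{−1} mod 11.
  i = 1 (α = 1): (1−6)(1−9)(1−7)(1−3) = (−5)·(−8)·(−6)·(−2) = 480 ≡ 7, so v_1 = 7^{−1} = 8 (mod 11).
  i = 2 (α = 6): (6−1)(6−9)(6−7)(6−3) = 5·(−3)·(−1)·3 = 45 ≡ 1, so v_2 = 1^{−1} = 1 (mod 11).
  i = 3 (α = 9): (9−1)(9−6)(9−7)(9−3) = 8·3·2·6 = 288 ≡ 2, so v_3 = 2^{−1} = 6 (mod 11).
  i = 4 (α = 7): (7−1)(7−6)(7−9)(7−3) = 6·1·(−2)·4 = −48 ≡ 7, so v_4 = 7^{−1} = 8 (mod 11).
  i = 5 (α = 3): (3−1)(3−6)(3−9)(3−7) = 2·(−3)·(−6)·(−4) = −144 ≡ 10, so v_5 = 10^{−1} = 10 (mod 11).
  v = [8, 1, 6, 8, 10].
Step 2: syndromes of r = [1, 5, 3, 8, 1] (all sums mod 11).
  S_0 = Σ v_i r_i = 8·1 + 1·5 + 6·3 + 8·8 + 10·1 = 105 ≡ 6.
  S_1 = Σ v_i α_i r_i = 8·1·1 + 1·6·5 + 6·9·3 + 8·7·8 + 10·3·1 = 678 ≡ 7.
  α_i^2 mod 11 = [1, 3, 4, 5, 9].
  S_2 = Σ v_i α_i^2 r_i = 8·1·1 + 1·3·5 + 6·4·3 + 8·5·8 + 10·9·1 = 505 ≡ 10.
  S = (6, 7, 10) ≠ 0, so r is not a codeword (an error is present).
Step 3: locate the error. For a single error e at position i, S_ℓ = v_i·e·α_i^ℓ, so α_err = S_1/S_0.
  S_0^{−1} = 6^{−1} = 2 (mod 11), so α_err = 7·2 = 14 ≡ 3 = α_5. Error position i = 5.
  Consistency check: S_2/S_1 = 10·8 = 80 ≡ 3 = α_err ✓ (single-error assumption holds).
Step 4: error magnitude e = S_0/v_5 = S_0·∏_{j≠5}(α_5 − α_j) = 6·10 = 60 ≡ 5 (mod 11).
Step 5: correct position 5: c_5 = r_5 − e = 1 − 5 ≡ 7 (mod 11). Hence c = [1, 5, 3, 8, 7].
  Check: interpolating c through the α_i gives m(x) = 9 + 3·x (degree < 2) with m(α_i) = c_i for every i, so c is indeed a codeword.


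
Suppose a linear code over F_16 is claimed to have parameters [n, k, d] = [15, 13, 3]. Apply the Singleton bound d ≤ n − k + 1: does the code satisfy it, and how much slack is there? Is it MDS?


Singleton RHS = n − k + 1 = 3, slack = 0, bound satisfied, MDS.

Singleton bound: d ≤ n − k + 1.
Here n = 15, k = 13, so n − k + 1 = 3.
Given d = 3, check d ≤ 3: YES.
Slack = (n − k + 1) − d = 0.
The code is MDS (slack = 0).
Description: the claimed parameters are [15, 13, 3]_16; such a code would be MDS (meets Singleton bound).


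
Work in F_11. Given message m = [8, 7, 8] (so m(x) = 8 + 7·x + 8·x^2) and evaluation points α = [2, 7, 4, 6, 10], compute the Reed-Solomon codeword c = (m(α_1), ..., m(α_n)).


c = [10, 9, 10, 8, 9]

Message polynomial: m(x) = 8 + 7·x + 8·x^2 (mod 11).
For each evaluation point α_i, compute m(α_i) mod 11:
  α_1 = 2: Horner steps 8 → 1 → 10, so m(2) = 10.
  α_2 = 7: Horner steps 8 → 8 → 9, so m(7) = 9.
  α_3 = 4: Horner steps 8 → 6 → 10, so m(4) = 10.
  α_4 = 6: Horner steps 8 → 0 → 8, so m(6) = 8.
  α_5 = 10: Horner steps 8 → 10 → 9, so m(10) = 9.
Codeword c = [10, 9, 10, 8, 9] ∈ F_11^5.


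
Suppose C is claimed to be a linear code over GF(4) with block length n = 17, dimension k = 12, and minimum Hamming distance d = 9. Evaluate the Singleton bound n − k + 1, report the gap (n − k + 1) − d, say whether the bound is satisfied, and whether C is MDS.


Singleton RHS = n − k + 1 = 6, slack = -3, bound violated (no such code; not MDS).

Singleton bound: d ≤ n − k + 1.
Here n = 17, k = 12, so n − k + 1 = 6.
Given d = 9, check d ≤ 6: NO.
Slack = (n − k + 1) − d = -3.
The slack is negative: d = 9 exceeds n − k + 1 = 6 by 3, so the Singleton bound is violated and no linear [17, 12, 9]_4 code can exist. In particular it is not MDS (MDS requires d = n − k + 1 exactly).
Description: the claimed parameters are [17, 12, 9]_4; such a code would be impossible (violates the Singleton bound).


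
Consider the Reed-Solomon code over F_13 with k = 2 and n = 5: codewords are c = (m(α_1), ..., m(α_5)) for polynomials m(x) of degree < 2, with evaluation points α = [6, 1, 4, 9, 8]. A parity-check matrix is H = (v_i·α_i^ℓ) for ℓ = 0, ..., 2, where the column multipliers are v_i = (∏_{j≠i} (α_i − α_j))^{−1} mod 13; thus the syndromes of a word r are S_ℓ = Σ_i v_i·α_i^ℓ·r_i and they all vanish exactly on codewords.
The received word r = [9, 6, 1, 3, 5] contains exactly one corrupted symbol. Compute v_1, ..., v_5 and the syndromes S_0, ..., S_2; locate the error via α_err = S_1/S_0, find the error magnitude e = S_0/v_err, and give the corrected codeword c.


S = (4, 3, 12), error at position 3, error magnitude e = 1, c = [9, 6, 0, 3, 5].

Step 1: column multipliers v_i = (∏_{j≠i}(α_i − α_j))^{−1} mod 13.
  i = 1 (α = 6): (6−1)(6−4)(6−9)(6−8) = 5·2·(−3)·(−2) = 60 ≡ 8, so v_1 = 8^{−1} = 5 (mod 13).
  i = 2 (α = 1): (1−6)(1−4)(1−9)(1−8) = (−5)·(−3)·(−8)·(−7) = 840 ≡ 8, so v_2 = 8^{−1} = 5 (mod 13).
  i = 3 (α = 4): (4−6)(4−1)(4−9)(4−8) = (−2)·3·(−5)·(−4) = −120 ≡ 10, so v_3 = 10^{−1} = 4 (mod 13).
  i = 4 (α = 9): (9−6)(9−1)(9−4)(9−8) = 3·8·5·1 = 120 ≡ 3, so v_4 = 3^{−1} = 9 (mod 13).
  i = 5 (α = 8): (8−6)(8−1)(8−4)(8−9) = 2·7·4·(−1) = −56 ≡ 9, so v_5 = 9^{−1} = 3 (mod 13).
  v = [5, 5, 4, 9, 3].
Step 2: syndromes of r = [9, 6, 1, 3, 5] (all sums mod 13).
  S_0 = Σ v_i r_i = 5·9 + 5·6 + 4·1 + 9·3 + 3·5 = 121 ≡ 4.
  S_1 = Σ v_i α_i r_i = 5·6·9 + 5·1·6 + 4·4·1 + 9·9·3 + 3·8·5 = 679 ≡ 3.
  α_i^2 mod 13 = [10, 1, 3, 3, 12].
  S_2 = Σ v_i α_i^2 r_i = 5·10·9 + 5·1·6 + 4·3·1 + 9·3·3 + 3·12·5 = 753 ≡ 12.
  S = (4, 3, 12) ≠ 0, so r is not a codeword (an error is present).
Step 3: locate the error. For a single error e at position i, S_ℓ = v_i·e·α_i^ℓ, so α_err = S_1/S_0.
  S_0^{−1} = 4^{−1} = 10 (mod 13), so α_err = 3·10 = 30 ≡ 4 = α_3. Error position i = 3.
  Consistency check: S_2/S_1 = 12·9 = 108 ≡ 4 = α_err ✓ (single-error assumption holds).
Step 4: error magnitude e = S_0/v_3 = S_0·∏_{j≠3}(α_3 − α_j) = 4·10 = 40 ≡ 1 (mod 13).
Step 5: correct position 3: c_3 = r_3 − e = 1 − 1 ≡ 0 (mod 13). Hence c = [9, 6, 0, 3, 5].
  Check: interpolating c through the α_i gives m(x) = 8 + 11·x (degree < 2) with m(α_i) = c_i for every i, so c is indeed a codeword.


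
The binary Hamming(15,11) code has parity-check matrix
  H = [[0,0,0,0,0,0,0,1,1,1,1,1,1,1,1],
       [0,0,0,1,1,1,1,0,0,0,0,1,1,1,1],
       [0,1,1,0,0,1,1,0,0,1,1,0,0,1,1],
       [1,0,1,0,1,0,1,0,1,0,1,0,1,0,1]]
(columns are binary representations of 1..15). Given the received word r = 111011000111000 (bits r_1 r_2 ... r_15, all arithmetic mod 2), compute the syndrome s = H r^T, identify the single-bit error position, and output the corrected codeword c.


s = (1, 1, 1, 0)^T, error position = 14, corrected codeword c = 111011000111010

Compute s = H r^T mod 2 one row at a time:
  s_1 = 0 + 0 + 1 + 1 + 1 + 0 + 0 + 0 = 3 ≡ 1 (mod 2).
  s_2 = 0 + 1 + 1 + 0 + 1 + 0 + 0 + 0 = 3 ≡ 1 (mod 2).
  s_3 = 1 + 1 + 1 + 0 + 1 + 1 + 0 + 0 = 5 ≡ 1 (mod 2).
  s_4 = 1 + 1 + 1 + 0 + 0 + 1 + 0 + 0 = 4 ≡ 0 (mod 2).
s = (1, 1, 1, 0)^T — this equals column 14 of H (binary 1110), so error is at position 14.
Correct: flip bit 14 of r = 111011000111000 to get c = 111011000111010.


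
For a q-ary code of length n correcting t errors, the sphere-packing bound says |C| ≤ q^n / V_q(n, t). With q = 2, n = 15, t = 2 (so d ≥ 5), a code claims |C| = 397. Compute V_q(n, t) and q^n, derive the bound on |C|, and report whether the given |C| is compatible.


V_q(n, t) = 121, q^n = 32768, Hamming bound = 270, |C| = 397 > bound (violated).

Step 1: Compute V_q(n, t) = Σ_{j=0}^2 C(n, j) (q−1)^j.
  j = 0: C(15,0)·(1)^0 = 1·1 = 1.
  j = 1: C(15,1)·(1)^1 = 15·1 = 15.
  j = 2: C(15,2)·(1)^2 = 105·1 = 105.
  V_q(n, t) = 1 + 15 + 105 = 121.
Step 2: q^n = 2^15 = 32768.
Step 3: Hamming bound ⌊q^n / V_q(n,t)⌋ = ⌊32768/121⌋ = 270.
Step 4: Compare |C| = 397 to 270: violated.
The claimed |C| lies above the Hamming bound, so no 2-ary code of length 15 with d ≥ 5 can have 397 codewords.


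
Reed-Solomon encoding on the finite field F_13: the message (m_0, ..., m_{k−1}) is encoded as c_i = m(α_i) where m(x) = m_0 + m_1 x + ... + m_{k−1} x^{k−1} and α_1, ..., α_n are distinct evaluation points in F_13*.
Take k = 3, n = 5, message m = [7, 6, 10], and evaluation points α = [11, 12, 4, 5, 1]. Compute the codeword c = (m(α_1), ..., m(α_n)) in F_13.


c = [9, 11, 9, 1, 10]

Message polynomial: m(x) = 7 + 6·x + 10·x^2 (mod 13).
For each evaluation point α_i, compute m(α_i) mod 13:
  α_1 = 11: Horner steps 10 → 12 → 9, so m(11) = 9.
  α_2 = 12: Horner steps 10 → 9 → 11, so m(12) = 11.
  α_3 = 4: Horner steps 10 → 7 → 9, so m(4) = 9.
  α_4 = 5: Horner steps 10 → 4 → 1, so m(5) = 1.
  α_5 = 1: Horner steps 10 → 3 → 10, so m(1) = 10.
Codeword c = [9, 11, 9, 1, 10] ∈ F_13^5.


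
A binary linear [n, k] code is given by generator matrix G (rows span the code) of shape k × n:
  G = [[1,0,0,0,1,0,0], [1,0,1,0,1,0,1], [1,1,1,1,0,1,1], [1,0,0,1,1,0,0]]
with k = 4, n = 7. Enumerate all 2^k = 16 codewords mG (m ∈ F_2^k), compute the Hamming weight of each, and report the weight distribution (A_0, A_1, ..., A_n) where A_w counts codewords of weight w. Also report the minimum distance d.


Weight distribution: A_0 = 1, A_1 = 1, A_2 = 2, A_3 = 4, A_4 = 3, A_5 = 3, A_6 = 2. Minimum distance d = 1.

Enumerate all 2^4 = 16 messages m ∈ F_2^4.
For each, compute codeword c = mG in F_2^7, then tally its weight.
  m = 0000 → c = 0000000, weight = 0.
  m = 1000 → c = 1000100, weight = 2.
  m = 0100 → c = 1010101, weight = 4.
  m = 1100 → c = 0010001, weight = 2.
  m = 0010 → c = 1111011, weight = 6.
  m = 1010 → c = 0111111, weight = 6.
  m = 0110 → c = 0101110, weight = 4.
  m = 1110 → c = 1101010, weight = 4.
  m = 0001 → c = 1001100, weight = 3.
  m = 1001 → c = 0001000, weight = 1.
  m = 0101 → c = 0011001, weight = 3.
  m = 1101 → c = 1011101, weight = 5.
  m = 0011 → c = 0110111, weight = 5.
  m = 1011 → c = 1110011, weight = 5.
  m = 0111 → c = 1100010, weight = 3.
  m = 1111 → c = 0100110, weight = 3.
Tally weights:
  weight 0: 1 codewords.
  weight 1: 1 codewords.
  weight 2: 2 codewords.
  weight 3: 4 codewords.
  weight 4: 3 codewords.
  weight 5: 3 codewords.
  weight 6: 2 codewords.
Minimum distance d = smallest w > 0 with A_w > 0 = 1.
Sanity: Σ A_w = 16 = 2^4 = 16 ✓.


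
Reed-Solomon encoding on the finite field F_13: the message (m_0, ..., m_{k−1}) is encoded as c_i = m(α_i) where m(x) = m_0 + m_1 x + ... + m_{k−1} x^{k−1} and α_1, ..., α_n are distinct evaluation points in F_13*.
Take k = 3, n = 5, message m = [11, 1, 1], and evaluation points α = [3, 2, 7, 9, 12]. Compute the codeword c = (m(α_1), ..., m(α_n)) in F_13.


c = [10, 4, 2, 10, 11]

Message polynomial: m(x) = 11 + 1·x + 1·x^2 (mod 13).
For each evaluation point α_i, compute m(α_i) mod 13:
  α_1 = 3: Horner steps 1 → 4 → 10, so m(3) = 10.
  α_2 = 2: Horner steps 1 → 3 → 4, so m(2) = 4.
  α_3 = 7: Horner steps 1 → 8 → 2, so m(7) = 2.
  α_4 = 9: Horner steps 1 → 10 → 10, so m(9) = 10.
  α_5 = 12: Horner steps 1 → 0 → 11, so m(12) = 11.
Codeword c = [10, 4, 2, 10, 11] ∈ F_13^5.


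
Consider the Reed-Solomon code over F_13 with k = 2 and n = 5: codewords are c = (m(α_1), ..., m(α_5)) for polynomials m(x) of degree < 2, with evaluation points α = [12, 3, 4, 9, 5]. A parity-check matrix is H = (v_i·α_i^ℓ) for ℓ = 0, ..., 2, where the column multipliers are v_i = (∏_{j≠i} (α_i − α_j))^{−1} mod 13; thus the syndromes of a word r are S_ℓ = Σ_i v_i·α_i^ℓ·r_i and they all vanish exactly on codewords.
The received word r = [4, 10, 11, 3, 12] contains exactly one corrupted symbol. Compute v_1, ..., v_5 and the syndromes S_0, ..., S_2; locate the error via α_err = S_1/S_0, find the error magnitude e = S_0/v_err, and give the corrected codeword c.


S = (6, 7, 6), error at position 1, error magnitude e = 11, c = [6, 10, 11, 3, 12].

Step 1: column multipliers v_i = (∏_{j≠i}(α_i − α_j))^{−1} mod 13.
  i = 1 (α = 12): (12−3)(12−4)(12−9)(12−5) = 9·8·3·7 = 1512 ≡ 4, so v_1 = 4^{−1} = 10 (mod 13).
  i = 2 (α = 3): (3−12)(3−4)(3−9)(3−5) = (−9)·(−1)·(−6)·(−2) = 108 ≡ 4, so v_2 = 4^{−1} = 10 (mod 13).
  i = 3 (α = 4): (4−12)(4−3)(4−9)(4−5) = (−8)·1·(−5)·(−1) = −40 ≡ 12, so v_3 = 12^{−1} = 12 (mod 13).
  i = 4 (α = 9): (9−12)(9−3)(9−4)(9−5) = (−3)·6·5·4 = −360 ≡ 4, so v_4 = 4^{−1} = 10 (mod 13).
  i = 5 (α = 5): (5−12)(5−3)(5−4)(5−9) = (−7)·2·1·(−4) = 56 ≡ 4, so v_5 = 4^{−1} = 10 (mod 13).
  v = [10, 10, 12, 10, 10].
Step 2: syndromes of r = [4, 10, 11, 3, 12] (all sums mod 13).
  S_0 = Σ v_i r_i = 10·4 + 10·10 + 12·11 + 10·3 + 10·12 = 422 ≡ 6.
  S_1 = Σ v_i α_i r_i = 10·12·4 + 10·3·10 + 12·4·11 + 10·9·3 + 10·5·12 = 2178 ≡ 7.
  α_i^2 mod 13 = [1, 9, 3, 3, 12].
  S_2 = Σ v_i α_i^2 r_i = 10·1·4 + 10·9·10 + 12·3·11 + 10·3·3 + 10·12·12 = 2866 ≡ 6.
  S = (6, 7, 6) ≠ 0, so r is not a codeword (an error is present).
Step 3: locate the error. For a single error e at position i, S_ℓ = v_i·e·α_i^ℓ, so α_err = S_1/S_0.
  S_0^{−1} = 6^{−1} = 11 (mod 13), so α_err = 7·11 = 77 ≡ 12 = α_1. Error position i = 1.
  Consistency check: S_2/S_1 = 6·2 = 12 ≡ 12 = α_err ✓ (single-error assumption holds).
Step 4: error magnitude e = S_0/v_1 = S_0·∏_{j≠1}(α_1 − α_j) = 6·4 = 24 ≡ 11 (mod 13).
Step 5: correct position 1: c_1 = r_1 − e = 4 − 11 ≡ 6 (mod 13). Hence c = [6, 10, 11, 3, 12].
  Check: interpolating c through the α_i gives m(x) = 7 + 1·x (degree < 2) with m(α_i) = c_i for every i, so c is indeed a codeword.


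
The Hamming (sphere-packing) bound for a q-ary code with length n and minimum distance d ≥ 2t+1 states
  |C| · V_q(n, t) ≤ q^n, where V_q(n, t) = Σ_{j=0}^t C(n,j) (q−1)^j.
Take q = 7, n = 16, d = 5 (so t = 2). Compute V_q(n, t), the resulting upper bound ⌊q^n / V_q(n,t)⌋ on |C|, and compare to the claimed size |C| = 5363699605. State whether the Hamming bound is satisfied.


V_q(n, t) = 4417, q^n = 33232930569601, Hamming bound = 7523869270, |C| = 5363699605 ≤ bound (satisfied).

Step 1: Compute V_q(n, t) = Σ_{j=0}^2 C(n, j) (q−1)^j.
  j = 0: C(16,0)·(6)^0 = 1·1 = 1.
  j = 1: C(16,1)·(6)^1 = 16·6 = 96.
  j = 2: C(16,2)·(6)^2 = 120·36 = 4320.
  V_q(n, t) = 1 + 96 + 4320 = 4417.
Step 2: q^n = 7^16 = 33232930569601.
Step 3: Hamming bound ⌊q^n / V_q(n,t)⌋ = ⌊33232930569601/4417⌋ = 7523869270.
Step 4: Compare |C| = 5363699605 to 7523869270: satisfied.
The claimed |C| lies below the Hamming bound.


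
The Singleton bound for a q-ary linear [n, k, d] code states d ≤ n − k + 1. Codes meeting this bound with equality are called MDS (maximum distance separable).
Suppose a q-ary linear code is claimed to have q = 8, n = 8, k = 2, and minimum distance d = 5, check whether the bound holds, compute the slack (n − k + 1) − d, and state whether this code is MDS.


Singleton RHS = n − k + 1 = 7, slack = 2, bound satisfied, not MDS.

Singleton bound: d ≤ n − k + 1.
Here n = 8, k = 2, so n − k + 1 = 7.
Given d = 5, check d ≤ 7: YES.
Slack = (n − k + 1) − d = 2.
The code is NOT MDS (slack = 2 > 0).
Description: the claimed parameters are [8, 2, 5]_8; such a code would be non-MDS.


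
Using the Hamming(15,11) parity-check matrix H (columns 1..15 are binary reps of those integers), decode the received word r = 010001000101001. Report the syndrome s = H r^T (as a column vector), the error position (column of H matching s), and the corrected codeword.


s = (1, 1, 0, 1)^T, error position = 13, corrected codeword c = 010001000101101

Compute s = H r^T mod 2 one row at a time:
  s_1 = 0 + 0 + 1 + 0 + 1 + 0 + 0 + 1 = 3 ≡ 1 (mod 2).
  s_2 = 0 + 0 + 1 + 0 + 1 + 0 + 0 + 1 = 3 ≡ 1 (mod 2).
  s_3 = 1 + 0 + 1 + 0 + 1 + 0 + 0 + 1 = 4 ≡ 0 (mod 2).
  s_4 = 0 + 0 + 0 + 0 + 0 + 0 + 0 + 1 = 1 ≡ 1 (mod 2).
s = (1, 1, 0, 1)^T — this equals column 13 of H (binary 1101), so error is at position 13.
Correct: flip bit 13 of r = 010001000101001 to get c = 010001000101101.


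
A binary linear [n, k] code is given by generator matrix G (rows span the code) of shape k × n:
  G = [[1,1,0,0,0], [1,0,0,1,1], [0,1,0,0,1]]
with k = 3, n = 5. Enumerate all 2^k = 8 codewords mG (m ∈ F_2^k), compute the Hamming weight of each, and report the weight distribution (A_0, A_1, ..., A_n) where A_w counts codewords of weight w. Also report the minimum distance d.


Weight distribution: A_0 = 1, A_1 = 1, A_2 = 3, A_3 = 3. Minimum distance d = 1.

Enumerate all 2^3 = 8 messages m ∈ F_2^3.
For each, compute codeword c = mG in F_2^5, then tally its weight.
  m = 000 → c = 00000, weight = 0.
  m = 100 → c = 11000, weight = 2.
  m = 010 → c = 10011, weight = 3.
  m = 110 → c = 01011, weight = 3.
  m = 001 → c = 01001, weight = 2.
  m = 101 → c = 10001, weight = 2.
  m = 011 → c = 11010, weight = 3.
  m = 111 → c = 00010, weight = 1.
Tally weights:
  weight 0: 1 codewords.
  weight 1: 1 codewords.
  weight 2: 3 codewords.
  weight 3: 3 codewords.
Minimum distance d = smallest w > 0 with A_w > 0 = 1.
Sanity: Σ A_w = 8 = 2^3 = 8 ✓.


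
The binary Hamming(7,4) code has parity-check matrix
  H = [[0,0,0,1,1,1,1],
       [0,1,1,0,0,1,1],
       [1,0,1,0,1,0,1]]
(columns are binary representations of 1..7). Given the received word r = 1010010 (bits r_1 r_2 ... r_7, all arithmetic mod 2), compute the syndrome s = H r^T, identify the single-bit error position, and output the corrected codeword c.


s = (1, 0, 0)^T, error position = 4, corrected codeword c = 1011010

Compute s = H r^T mod 2 one row at a time:
  s_1 = 0 + 0 + 1 + 0 = 1 ≡ 1 (mod 2).
  s_2 = 0 + 1 + 1 + 0 = 2 ≡ 0 (mod 2).
  s_3 = 1 + 1 + 0 + 0 = 2 ≡ 0 (mod 2).
s = (1, 0, 0)^T — this equals column 4 of H (binary 100), so error is at position 4.
Correct: flip bit 4 of r = 1010010 to get c = 1011010.


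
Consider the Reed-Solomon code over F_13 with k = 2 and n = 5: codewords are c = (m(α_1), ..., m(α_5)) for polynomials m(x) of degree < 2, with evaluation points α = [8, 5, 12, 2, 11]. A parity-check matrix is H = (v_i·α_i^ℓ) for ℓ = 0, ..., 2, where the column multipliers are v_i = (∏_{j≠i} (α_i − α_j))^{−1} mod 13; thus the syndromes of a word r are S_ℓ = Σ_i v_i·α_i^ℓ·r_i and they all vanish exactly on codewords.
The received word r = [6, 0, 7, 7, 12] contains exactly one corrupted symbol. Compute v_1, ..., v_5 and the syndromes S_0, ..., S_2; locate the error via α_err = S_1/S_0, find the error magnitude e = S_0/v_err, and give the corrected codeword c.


S = (12, 1, 12), error at position 3, error magnitude e = 6, c = [6, 0, 1, 7, 12].

Step 1: column multipliers v_i = (∏_{j≠i}(α_i − α_j))^{−1} mod 13.
  i = 1 (α = 8): (8−5)(8−12)(8−2)(8−11) = 3·(−4)·6·(−3) = 216 ≡ 8, so v_1 = 8^{−1} = 5 (mod 13).
  i = 2 (α = 5): (5−8)(5−12)(5−2)(5−11) = (−3)·(−7)·3·(−6) = −378 ≡ 12, so v_2 = 12^{−1} = 12 (mod 13).
  i = 3 (α = 12): (12−8)(12−5)(12−2)(12−11) = 4·7·10·1 = 280 ≡ 7, so v_3 = 7^{−1} = 2 (mod 13).
  i = 4 (α = 2): (2−8)(2−5)(2−12)(2−11) = (−6)·(−3)·(−10)·(−9) = 1620 ≡ 8, so v_4 = 8^{−1} = 5 (mod 13).
  i = 5 (α = 11): (11−8)(11−5)(11−12)(11−2) = 3·6·(−1)·9 = −162 ≡ 7, so v_5 = 7^{−1} = 2 (mod 13).
  v = [5, 12, 2, 5, 2].
Step 2: syndromes of r = [6, 0, 7, 7, 12] (all sums mod 13).
  S_0 = Σ v_i r_i = 5·6 + 12·0 + 2·7 + 5·7 + 2·12 = 103 ≡ 12.
  S_1 = Σ v_i α_i r_i = 5·8·6 + 12·5·0 + 2·12·7 + 5·2·7 + 2·11·12 = 742 ≡ 1.
  α_i^2 mod 13 = [12, 12, 1, 4, 4].
  S_2 = Σ v_i α_i^2 r_i = 5·12·6 + 12·12·0 + 2·1·7 + 5·4·7 + 2·4·12 = 610 ≡ 12.
  S = (12, 1, 12) ≠ 0, so r is not a codeword (an error is present).
Step 3: locate the error. For a single error e at position i, S_ℓ = v_i·e·α_i^ℓ, so α_err = S_1/S_0.
  S_0^{−1} = 12^{−1} = 12 (mod 13), so α_err = 1·12 = 12 ≡ 12 = α_3. Error position i = 3.
  Consistency check: S_2/S_1 = 12·1 = 12 ≡ 12 = α_err ✓ (single-error assumption holds).
Step 4: error magnitude e = S_0/v_3 = S_0·∏_{j≠3}(α_3 − α_j) = 12·7 = 84 ≡ 6 (mod 13).
Step 5: correct position 3: c_3 = r_3 − e = 7 − 6 ≡ 1 (mod 13). Hence c = [6, 0, 1, 7, 12].
  Check: interpolating c through the α_i gives m(x) = 3 + 2·x (degree < 2) with m(α_i) = c_i for every i, so c is indeed a codeword.


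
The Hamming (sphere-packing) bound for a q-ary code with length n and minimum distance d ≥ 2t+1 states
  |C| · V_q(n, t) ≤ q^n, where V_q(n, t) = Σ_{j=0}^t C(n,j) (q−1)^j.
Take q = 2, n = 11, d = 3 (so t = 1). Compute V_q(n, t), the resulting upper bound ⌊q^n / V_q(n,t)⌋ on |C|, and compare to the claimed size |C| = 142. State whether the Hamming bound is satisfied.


V_q(n, t) = 12, q^n = 2048, Hamming bound = 170, |C| = 142 ≤ bound (satisfied).

Step 1: Compute V_q(n, t) = Σ_{j=0}^1 C(n, j) (q−1)^j.
  j = 0: C(11,0)·(1)^0 = 1·1 = 1.
  j = 1: C(11,1)·(1)^1 = 11·1 = 11.
  V_q(n, t) = 1 + 11 = 12.
Step 2: q^n = 2^11 = 2048.
Step 3: Hamming bound ⌊q^n / V_q(n,t)⌋ = ⌊2048/12⌋ = 170.
Step 4: Compare |C| = 142 to 170: satisfied.
The claimed |C| lies below the Hamming bound.


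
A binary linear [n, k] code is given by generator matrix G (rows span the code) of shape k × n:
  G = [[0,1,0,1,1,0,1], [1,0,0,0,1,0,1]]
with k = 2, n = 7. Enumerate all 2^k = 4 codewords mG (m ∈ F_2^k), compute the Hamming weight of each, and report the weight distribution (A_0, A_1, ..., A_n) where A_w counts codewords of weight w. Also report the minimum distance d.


Weight distribution: A_0 = 1, A_3 = 2, A_4 = 1. Minimum distance d = 3.

Enumerate all 2^2 = 4 messages m ∈ F_2^2.
For each, compute codeword c = mG in F_2^7, then tally its weight.
  m = 00 → c = 0000000, weight = 0.
  m = 10 → c = 0101101, weight = 4.
  m = 01 → c = 1000101, weight = 3.
  m = 11 → c = 1101000, weight = 3.
Tally weights:
  weight 0: 1 codewords.
  weight 3: 2 codewords.
  weight 4: 1 codewords.
Minimum distance d = smallest w > 0 with A_w > 0 = 3.
Sanity: Σ A_w = 4 = 2^2 = 4 ✓.


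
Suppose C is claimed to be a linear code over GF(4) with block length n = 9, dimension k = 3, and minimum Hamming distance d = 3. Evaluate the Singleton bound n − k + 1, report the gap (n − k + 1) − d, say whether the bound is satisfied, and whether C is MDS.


Singleton RHS = n − k + 1 = 7, slack = 4, bound satisfied, not MDS.

Singleton bound: d ≤ n − k + 1.
Here n = 9, k = 3, so n − k + 1 = 7.
Given d = 3, check d ≤ 7: YES.
Slack = (n − k + 1) − d = 4.
The code is NOT MDS (slack = 4 > 0).
Description: the claimed parameters are [9, 3, 3]_4; such a code would be non-MDS.


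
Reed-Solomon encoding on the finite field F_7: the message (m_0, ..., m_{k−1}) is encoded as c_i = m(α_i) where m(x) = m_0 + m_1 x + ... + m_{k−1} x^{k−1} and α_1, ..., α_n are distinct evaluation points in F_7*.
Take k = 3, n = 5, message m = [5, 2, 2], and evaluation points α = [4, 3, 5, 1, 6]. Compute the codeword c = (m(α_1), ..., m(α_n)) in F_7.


c = [3, 1, 2, 2, 5]

Message polynomial: m(x) = 5 + 2·x + 2·x^2 (mod 7).
For each evaluation point α_i, compute m(α_i) mod 7:
  α_1 = 4: Horner steps 2 → 3 → 3, so m(4) = 3.
  α_2 = 3: Horner steps 2 → 1 → 1, so m(3) = 1.
  α_3 = 5: Horner steps 2 → 5 → 2, so m(5) = 2.
  α_4 = 1: Horner steps 2 → 4 → 2, so m(1) = 2.
  α_5 = 6: Horner steps 2 → 0 → 5, so m(6) = 5.
Codeword c = [3, 1, 2, 2, 5] ∈ F_7^5.


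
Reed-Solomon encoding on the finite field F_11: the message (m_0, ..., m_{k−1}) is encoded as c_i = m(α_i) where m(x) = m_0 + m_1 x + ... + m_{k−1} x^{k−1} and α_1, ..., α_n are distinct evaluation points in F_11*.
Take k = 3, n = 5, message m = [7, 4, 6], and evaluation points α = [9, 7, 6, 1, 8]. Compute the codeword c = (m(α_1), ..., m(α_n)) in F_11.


c = [1, 10, 5, 6, 5]

Message polynomial: m(x) = 7 + 4·x + 6·x^2 (mod 11).
For each evaluation point α_i, compute m(α_i) mod 11:
  α_1 = 9: Horner steps 6 → 3 → 1, so m(9) = 1.
  α_2 = 7: Horner steps 6 → 2 → 10, so m(7) = 10.
  α_3 = 6: Horner steps 6 → 7 → 5, so m(6) = 5.
  α_4 = 1: Horner steps 6 → 10 → 6, so m(1) = 6.
  α_5 = 8: Horner steps 6 → 8 → 5, so m(8) = 5.
Codeword c = [1, 10, 5, 6, 5] ∈ F_11^5.


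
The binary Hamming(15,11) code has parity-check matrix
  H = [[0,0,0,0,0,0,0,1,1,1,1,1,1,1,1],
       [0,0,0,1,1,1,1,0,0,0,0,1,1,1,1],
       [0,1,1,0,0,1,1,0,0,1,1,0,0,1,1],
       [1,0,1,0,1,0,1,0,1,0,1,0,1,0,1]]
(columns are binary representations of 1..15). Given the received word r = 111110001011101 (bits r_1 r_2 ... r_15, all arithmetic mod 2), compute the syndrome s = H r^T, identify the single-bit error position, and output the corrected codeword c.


s = (1, 1, 0, 1)^T, error position = 13, corrected codeword c = 111110001011001

Compute s = H r^T mod 2 one row at a time:
  s_1 = 0 + 1 + 0 + 1 + 1 + 1 + 0 + 1 = 5 ≡ 1 (mod 2).
  s_2 = 1 + 1 + 0 + 0 + 1 + 1 + 0 + 1 = 5 ≡ 1 (mod 2).
  s_3 = 1 + 1 + 0 + 0 + 0 + 1 + 0 + 1 = 4 ≡ 0 (mod 2).
  s_4 = 1 + 1 + 1 + 0 + 1 + 1 + 1 + 1 = 7 ≡ 1 (mod 2).
s = (1, 1, 0, 1)^T — this equals column 13 of H (binary 1101), so error is at position 13.
Correct: flip bit 13 of r = 111110001011101 to get c = 111110001011001.


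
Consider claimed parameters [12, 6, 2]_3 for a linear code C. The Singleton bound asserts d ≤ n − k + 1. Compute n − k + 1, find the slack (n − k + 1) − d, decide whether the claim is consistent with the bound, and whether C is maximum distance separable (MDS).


Singleton RHS = n − k + 1 = 7, slack = 5, bound satisfied, not MDS.

Singleton bound: d ≤ n − k + 1.
Here n = 12, k = 6, so n − k + 1 = 7.
Given d = 2, check d ≤ 7: YES.
Slack = (n − k + 1) − d = 5.
The code is NOT MDS (slack = 5 > 0).
Description: the claimed parameters are [12, 6, 2]_3; such a code would be non-MDS.


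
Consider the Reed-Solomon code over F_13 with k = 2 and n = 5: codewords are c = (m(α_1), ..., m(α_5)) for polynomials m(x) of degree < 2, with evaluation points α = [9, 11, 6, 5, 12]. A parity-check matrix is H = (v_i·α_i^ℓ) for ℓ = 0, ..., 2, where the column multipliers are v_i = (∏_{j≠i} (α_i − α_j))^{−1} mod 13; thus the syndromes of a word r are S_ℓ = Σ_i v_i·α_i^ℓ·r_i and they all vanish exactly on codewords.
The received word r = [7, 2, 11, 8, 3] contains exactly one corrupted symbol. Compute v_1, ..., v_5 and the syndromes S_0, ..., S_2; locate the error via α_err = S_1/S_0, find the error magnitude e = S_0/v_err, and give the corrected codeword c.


S = (3, 7, 12), error at position 2, error magnitude e = 2, c = [7, 0, 11, 8, 3].

Step 1: column multipliers v_i = (∏_{j≠i}(α_i − α_j))^{−1} mod 13.
  i = 1 (α = 9): (9−11)(9−6)(9−5)(9−12) = (−2)·3·4·(−3) = 72 ≡ 7, so v_1 = 7^{−1} = 2 (mod 13).
  i = 2 (α = 11): (11−9)(11−6)(11−5)(11−12) = 2·5·6·(−1) = −60 ≡ 5, so v_2 = 5^{−1} = 8 (mod 13).
  i = 3 (α = 6): (6−9)(6−11)(6−5)(6−12) = (−3)·(−5)·1·(−6) = −90 ≡ 1, so v_3 = 1^{−1} = 1 (mod 13).
  i = 4 (α = 5): (5−9)(5−11)(5−6)(5−12) = (−4)·(−6)·(−1)·(−7) = 168 ≡ 12, so v_4 = 12^{−1} = 12 (mod 13).
  i = 5 (α = 12): (12−9)(12−11)(12−6)(12−5) = 3·1·6·7 = 126 ≡ 9, so v_5 = 9^{−1} = 3 (mod 13).
  v = [2, 8, 1, 12, 3].
Step 2: syndromes of r = [7, 2, 11, 8, 3] (all sums mod 13).
  S_0 = Σ v_i r_i = 2·7 + 8·2 + 1·11 + 12·8 + 3·3 = 146 ≡ 3.
  S_1 = Σ v_i α_i r_i = 2·9·7 + 8·11·2 + 1·6·11 + 12·5·8 + 3·12·3 = 956 ≡ 7.
  α_i^2 mod 13 = [3, 4, 10, 12, 1].
  S_2 = Σ v_i α_i^2 r_i = 2·3·7 + 8·4·2 + 1·10·11 + 12·12·8 + 3·1·3 = 1377 ≡ 12.
  S = (3, 7, 12) ≠ 0, so r is not a codeword (an error is present).
Step 3: locate the error. For a single error e at position i, S_ℓ = v_i·e·α_i^ℓ, so α_err = S_1/S_0.
  S_0^{−1} = 3^{−1} = 9 (mod 13), so α_err = 7·9 = 63 ≡ 11 = α_2. Error position i = 2.
  Consistency check: S_2/S_1 = 12·2 = 24 ≡ 11 = α_err ✓ (single-error assumption holds).
Step 4: error magnitude e = S_0/v_2 = S_0·∏_{j≠2}(α_2 − α_j) = 3·5 = 15 ≡ 2 (mod 13).
Step 5: correct position 2: c_2 = r_2 − e = 2 − 2 ≡ 0 (mod 13). Hence c = [7, 0, 11, 8, 3].
  Check: interpolating c through the α_i gives m(x) = 6 + 3·x (degree < 2) with m(α_i) = c_i for every i, so c is indeed a codeword.


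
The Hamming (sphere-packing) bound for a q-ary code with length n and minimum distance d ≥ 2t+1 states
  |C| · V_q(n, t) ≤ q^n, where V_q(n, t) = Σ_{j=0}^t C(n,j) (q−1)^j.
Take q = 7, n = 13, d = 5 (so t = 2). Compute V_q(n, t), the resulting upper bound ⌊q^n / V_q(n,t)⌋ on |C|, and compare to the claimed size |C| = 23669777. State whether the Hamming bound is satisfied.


V_q(n, t) = 2887, q^n = 96889010407, Hamming bound = 33560446, |C| = 23669777 ≤ bound (satisfied).

Step 1: Compute V_q(n, t) = Σ_{j=0}^2 C(n, j) (q−1)^j.
  j = 0: C(13,0)·(6)^0 = 1·1 = 1.
  j = 1: C(13,1)·(6)^1 = 13·6 = 78.
  j = 2: C(13,2)·(6)^2 = 78·36 = 2808.
  V_q(n, t) = 1 + 78 + 2808 = 2887.
Step 2: q^n = 7^13 = 96889010407.
Step 3: Hamming bound ⌊q^n / V_q(n,t)⌋ = ⌊96889010407/2887⌋ = 33560446.
Step 4: Compare |C| = 23669777 to 33560446: satisfied.
The claimed |C| lies below the Hamming bound.


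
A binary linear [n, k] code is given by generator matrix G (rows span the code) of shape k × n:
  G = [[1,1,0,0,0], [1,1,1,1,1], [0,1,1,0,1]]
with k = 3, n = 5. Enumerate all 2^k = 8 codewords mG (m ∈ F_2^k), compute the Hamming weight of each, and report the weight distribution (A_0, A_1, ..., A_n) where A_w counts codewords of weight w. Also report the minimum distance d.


Weight distribution: A_0 = 1, A_2 = 3, A_3 = 3, A_5 = 1. Minimum distance d = 2.

Enumerate all 2^3 = 8 messages m ∈ F_2^3.
For each, compute codeword c = mG in F_2^5, then tally its weight.
  m = 000 → c = 00000, weight = 0.
  m = 100 → c = 11000, weight = 2.
  m = 010 → c = 11111, weight = 5.
  m = 110 → c = 00111, weight = 3.
  m = 001 → c = 01101, weight = 3.
  m = 101 → c = 10101, weight = 3.
  m = 011 → c = 10010, weight = 2.
  m = 111 → c = 01010, weight = 2.
Tally weights:
  weight 0: 1 codewords.
  weight 2: 3 codewords.
  weight 3: 3 codewords.
  weight 5: 1 codewords.
Minimum distance d = smallest w > 0 with A_w > 0 = 2.
Sanity: Σ A_w = 8 = 2^3 = 8 ✓.


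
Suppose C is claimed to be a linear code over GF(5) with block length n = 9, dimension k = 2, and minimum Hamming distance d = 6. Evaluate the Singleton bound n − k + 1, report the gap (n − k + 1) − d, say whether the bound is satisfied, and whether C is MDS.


Singleton RHS = n − k + 1 = 8, slack = 2, bound satisfied, not MDS.

Singleton bound: d ≤ n − k + 1.
Here n = 9, k = 2, so n − k + 1 = 8.
Given d = 6, check d ≤ 8: YES.
Slack = (n − k + 1) − d = 2.
The code is NOT MDS (slack = 2 > 0).
Description: the claimed parameters are [9, 2, 6]_5; such a code would be non-MDS.


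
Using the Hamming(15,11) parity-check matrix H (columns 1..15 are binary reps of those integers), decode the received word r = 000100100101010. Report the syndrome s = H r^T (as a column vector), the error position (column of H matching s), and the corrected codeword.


s = (1, 0, 1, 1)^T, error position = 11, corrected codeword c = 000100100111010

Compute s = H r^T mod 2 one row at a time:
  s_1 = 0 + 0 + 1 + 0 + 1 + 0 + 1 + 0 = 3 ≡ 1 (mod 2).
  s_2 = 1 + 0 + 0 + 1 + 1 + 0 + 1 + 0 = 4 ≡ 0 (mod 2).
  s_3 = 0 + 0 + 0 + 1 + 1 + 0 + 1 + 0 = 3 ≡ 1 (mod 2).
  s_4 = 0 + 0 + 0 + 1 + 0 + 0 + 0 + 0 = 1 ≡ 1 (mod 2).
s = (1, 0, 1, 1)^T — this equals column 11 of H (binary 1011), so error is at position 11.
Correct: flip bit 11 of r = 000100100101010 to get c = 000100100111010.


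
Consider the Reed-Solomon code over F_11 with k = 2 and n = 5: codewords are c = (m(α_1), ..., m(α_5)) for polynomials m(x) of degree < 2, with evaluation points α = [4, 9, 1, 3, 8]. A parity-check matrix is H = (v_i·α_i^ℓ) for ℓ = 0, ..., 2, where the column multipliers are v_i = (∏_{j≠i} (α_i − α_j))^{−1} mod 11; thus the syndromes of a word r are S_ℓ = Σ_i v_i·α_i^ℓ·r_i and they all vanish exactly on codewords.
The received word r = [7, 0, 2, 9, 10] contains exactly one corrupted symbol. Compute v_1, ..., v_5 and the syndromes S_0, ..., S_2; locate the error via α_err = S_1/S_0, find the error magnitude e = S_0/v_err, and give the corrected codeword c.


S = (4, 3, 5), error at position 2, error magnitude e = 3, c = [7, 8, 2, 9, 10].

Step 1: column multipliers v_i = (∏_{j≠i}(α_i − α_j))^{−1} mod 11.
  i = 1 (α = 4): (4−9)(4−1)(4−3)(4−8) = (−5)·3·1·(−4) = 60 ≡ 5, so v_1 = 5^{−1} = 9 (mod 11).
  i = 2 (α = 9): (9−4)(9−1)(9−3)(9−8) = 5·8·6·1 = 240 ≡ 9, so v_2 = 9^{−1} = 5 (mod 11).
  i = 3 (α = 1): (1−4)(1−9)(1−3)(1−8) = (−3)·(−8)·(−2)·(−7) = 336 ≡ 6, so v_3 = 6^{−1} = 2 (mod 11).
  i = 4 (α = 3): (3−4)(3−9)(3−1)(3−8) = (−1)·(−6)·2·(−5) = −60 ≡ 6, so v_4 = 6^{−1} = 2 (mod 11).
  i = 5 (α = 8): (8−4)(8−9)(8−1)(8−3) = 4·(−1)·7·5 = −140 ≡ 3, so v_5 = 3^{−1} = 4 (mod 11).
  v = [9, 5, 2, 2, 4].
Step 2: syndromes of r = [7, 0, 2, 9, 10] (all sums mod 11).
  S_0 = Σ v_i r_i = 9·7 + 5·0 + 2·2 + 2·9 + 4·10 = 125 ≡ 4.
  S_1 = Σ v_i α_i r_i = 9·4·7 + 5·9·0 + 2·1·2 + 2·3·9 + 4·8·10 = 630 ≡ 3.
  α_i^2 mod 11 = [5, 4, 1, 9, 9].
  S_2 = Σ v_i α_i^2 r_i = 9·5·7 + 5·4·0 + 2·1·2 + 2·9·9 + 4·9·10 = 841 ≡ 5.
  S = (4, 3, 5) ≠ 0, so r is not a codeword (an error is present).
Step 3: locate the error. For a single error e at position i, S_ℓ = v_i·e·α_i^ℓ, so α_err = S_1/S_0.
  S_0^{−1} = 4^{−1} = 3 (mod 11), so α_err = 3·3 = 9 ≡ 9 = α_2. Error position i = 2.
  Consistency check: S_2/S_1 = 5·4 = 20 ≡ 9 = α_err ✓ (single-error assumption holds).
Step 4: error magnitude e = S_0/v_2 = S_0·∏_{j≠2}(α_2 − α_j) = 4·9 = 36 ≡ 3 (mod 11).
Step 5: correct position 2: c_2 = r_2 − e = 0 − 3 ≡ 8 (mod 11). Hence c = [7, 8, 2, 9, 10].
  Check: interpolating c through the α_i gives m(x) = 4 + 9·x (degree < 2) with m(α_i) = c_i for every i, so c is indeed a codeword.


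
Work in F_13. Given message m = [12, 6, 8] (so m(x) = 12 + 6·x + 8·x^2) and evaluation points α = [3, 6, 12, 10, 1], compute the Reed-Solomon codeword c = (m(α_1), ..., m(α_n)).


c = [11, 11, 1, 1, 0]

Message polynomial: m(x) = 12 + 6·x + 8·x^2 (mod 13).
For each evaluation point α_i, compute m(α_i) mod 13:
  α_1 = 3: Horner steps 8 → 4 → 11, so m(3) = 11.
  α_2 = 6: Horner steps 8 → 2 → 11, so m(6) = 11.
  α_3 = 12: Horner steps 8 → 11 → 1, so m(12) = 1.
  α_4 = 10: Horner steps 8 → 8 → 1, so m(10) = 1.
  α_5 = 1: Horner steps 8 → 1 → 0, so m(1) = 0.
Codeword c = [11, 11, 1, 1, 0] ∈ F_13^5.


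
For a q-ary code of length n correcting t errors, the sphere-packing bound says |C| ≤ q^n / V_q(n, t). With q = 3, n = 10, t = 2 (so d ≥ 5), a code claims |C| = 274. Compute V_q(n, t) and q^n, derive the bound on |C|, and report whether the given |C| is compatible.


V_q(n, t) = 201, q^n = 59049, Hamming bound = 293, |C| = 274 ≤ bound (satisfied).

Step 1: Compute V_q(n, t) = Σ_{j=0}^2 C(n, j) (q−1)^j.
  j = 0: C(10,0)·(2)^0 = 1·1 = 1.
  j = 1: C(10,1)·(2)^1 = 10·2 = 20.
  j = 2: C(10,2)·(2)^2 = 45·4 = 180.
  V_q(n, t) = 1 + 20 + 180 = 201.
Step 2: q^n = 3^10 = 59049.
Step 3: Hamming bound ⌊q^n / V_q(n,t)⌋ = ⌊59049/201⌋ = 293.
Step 4: Compare |C| = 274 to 293: satisfied.
The claimed |C| lies below the Hamming bound.


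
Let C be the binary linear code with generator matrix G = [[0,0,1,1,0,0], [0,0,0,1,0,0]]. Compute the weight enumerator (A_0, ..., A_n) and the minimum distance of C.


Weight distribution: A_0 = 1, A_1 = 2, A_2 = 1. Minimum distance d = 1.

Enumerate all 2^2 = 4 messages m ∈ F_2^2.
For each, compute codeword c = mG in F_2^6, then tally its weight.
  m = 00 → c = 000000, weight = 0.
  m = 10 → c = 001100, weight = 2.
  m = 01 → c = 000100, weight = 1.
  m = 11 → c = 001000, weight = 1.
Tally weights:
  weight 0: 1 codewords.
  weight 1: 2 codewords.
  weight 2: 1 codewords.
Minimum distance d = smallest w > 0 with A_w > 0 = 1.
Sanity: Σ A_w = 4 = 2^2 = 4 ✓.


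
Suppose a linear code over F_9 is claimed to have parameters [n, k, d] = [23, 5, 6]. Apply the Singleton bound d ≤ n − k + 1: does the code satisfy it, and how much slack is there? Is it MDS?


Singleton RHS = n − k + 1 = 19, slack = 13, bound satisfied, not MDS.

Singleton bound: d ≤ n − k + 1.
Here n = 23, k = 5, so n − k + 1 = 19.
Given d = 6, check d ≤ 19: YES.
Slack = (n − k + 1) − d = 13.
The code is NOT MDS (slack = 13 > 0).
Description: the claimed parameters are [23, 5, 6]_9; such a code would be non-MDS.
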